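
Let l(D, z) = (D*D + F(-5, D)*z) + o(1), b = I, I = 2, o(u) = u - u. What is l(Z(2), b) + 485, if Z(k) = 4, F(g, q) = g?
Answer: 491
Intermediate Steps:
o(u) = 0
b = 2
l(D, z) = D**2 - 5*z (l(D, z) = (D*D - 5*z) + 0 = (D**2 - 5*z) + 0 = D**2 - 5*z)
l(Z(2), b) + 485 = (4**2 - 5*2) + 485 = (16 - 10) + 485 = 6 + 485 = 491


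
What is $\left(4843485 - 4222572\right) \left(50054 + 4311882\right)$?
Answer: $2708382767568$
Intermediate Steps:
$\left(4843485 - 4222572\right) \left(50054 + 4311882\right) = \left(4843485 - 4222572\right) 4361936 = 620913 \cdot 4361936 = 2708382767568$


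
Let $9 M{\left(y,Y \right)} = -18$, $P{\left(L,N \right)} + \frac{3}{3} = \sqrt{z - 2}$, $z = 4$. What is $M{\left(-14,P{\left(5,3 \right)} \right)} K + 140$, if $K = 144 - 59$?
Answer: $-30$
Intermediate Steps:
$P{\left(L,N \right)} = -1 + \sqrt{2}$ ($P{\left(L,N \right)} = -1 + \sqrt{4 - 2} = -1 + \sqrt{2}$)
$M{\left(y,Y \right)} = -2$ ($M{\left(y,Y \right)} = \frac{1}{9} \left(-18\right) = -2$)
$K = 85$
$M{\left(-14,P{\left(5,3 \right)} \right)} K + 140 = \left(-2\right) 85 + 140 = -170 + 140 = -30$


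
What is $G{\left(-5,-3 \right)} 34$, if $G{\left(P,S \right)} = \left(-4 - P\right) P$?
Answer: $-170$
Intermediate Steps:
$G{\left(P,S \right)} = P \left(-4 - P\right)$
$G{\left(-5,-3 \right)} 34 = \left(-1\right) \left(-5\right) \left(4 - 5\right) 34 = \left(-1\right) \left(-5\right) \left(-1\right) 34 = \left(-5\right) 34 = -170$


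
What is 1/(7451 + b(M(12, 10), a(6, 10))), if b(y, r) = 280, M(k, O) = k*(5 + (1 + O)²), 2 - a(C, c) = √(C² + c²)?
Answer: 1/7731 ≈ 0.00012935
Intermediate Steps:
a(C, c) = 2 - √(C² + c²)
1/(7451 + b(M(12, 10), a(6, 10))) = 1/(7451 + 280) = 1/7731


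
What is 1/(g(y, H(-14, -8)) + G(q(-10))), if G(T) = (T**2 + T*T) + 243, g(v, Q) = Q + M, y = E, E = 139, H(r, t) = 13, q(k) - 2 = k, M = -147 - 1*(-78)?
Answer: 1/315 ≈ 0.0031746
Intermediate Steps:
M = -69 (M = -147 + 78 = -69)
q(k) = 2 + k
y = 139
g(v, Q) = -69 + Q (g(v, Q) = Q - 69 = -69 + Q)
G(T) = 243 + 2*T**2 (G(T) = (T**2 + T**2) + 243 = 2*T**2 + 243 = 243 + 2*T**2)
1/(g(y, H(-14, -8)) + G(q(-10))) = 1/((-69 + 13) + (243 + 2*(2 - 10)**2)) = 1/(-56 + (243 + 2*(-8)**2)) = 1/(-56 + (243 + 2*64)) = 1/(-56 + (243 + 128)) = 1/(-56 + 371) = 1/315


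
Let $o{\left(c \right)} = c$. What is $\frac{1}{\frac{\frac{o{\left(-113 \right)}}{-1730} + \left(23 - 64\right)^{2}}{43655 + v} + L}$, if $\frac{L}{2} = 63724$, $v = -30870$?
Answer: $\frac{22118050}{2818904144643} \approx 7.8463 \cdot 10^{-6}$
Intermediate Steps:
$L = 127448$ ($L = 2 \cdot 63724 = 127448$)
$\frac{1}{\frac{\frac{o{\left(-113 \right)}}{-1730} + \left(23 - 64\right)^{2}}{43655 + v} + L} = \frac{1}{\frac{- \frac{113}{-1730} + \left(23 - 64\right)^{2}}{43655 - 30870} + 127448} = \frac{1}{\frac{\left(-113\right) \left(- \frac{1}{1730}\right) + \left(-41\right)^{2}}{12785} + 127448} = \frac{1}{\left(\frac{113}{1730} + 1681\right) \frac{1}{12785} + 127448} = \frac{1}{\frac{2908243}{1730} \cdot \frac{1}{12785} + 127448} = \frac{1}{\frac{2908243}{22118050} + 127448} = \frac{1}{\frac{2818904144643}{22118050}} = \frac{22118050}{2818904144643}$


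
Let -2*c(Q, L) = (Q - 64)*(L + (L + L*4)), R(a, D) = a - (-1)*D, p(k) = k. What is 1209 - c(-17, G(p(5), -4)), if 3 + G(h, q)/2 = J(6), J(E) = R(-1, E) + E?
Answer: -2679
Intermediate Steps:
R(a, D) = D + a (R(a, D) = a + D = D + a)
J(E) = -1 + 2*E (J(E) = (E - 1) + E = (-1 + E) + E = -1 + 2*E)
G(h, q) = 16 (G(h, q) = -6 + 2*(-1 + 2*6) = -6 + 2*(-1 + 12) = -6 + 2*11 = -6 + 22 = 16)
c(Q, L) = -3*L*(-64 + Q) (c(Q, L) = -(Q - 64)*(L + (L + L*4))/2 = -(-64 + Q)*(L + (L + 4*L))/2 = -(-64 + Q)*(L + 5*L)/2 = -(-64 + Q)*6*L/2 = -3*L*(-64 + Q))
1209 - c(-17, G(p(5), -4)) = 1209 - 3*16*(64 - 1*(-17)) = 1209 - 3*16*(64 + 17) = 1209 - 3*16*81 = 1209 - 1*3888 = 1209 - 3888 = -2679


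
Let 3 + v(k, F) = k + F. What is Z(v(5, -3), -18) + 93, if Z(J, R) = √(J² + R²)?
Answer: 93 + 5*√13 ≈ 111.03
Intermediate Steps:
v(k, F) = -3 + F + k (v(k, F) = -3 + (k + F) = -3 + (F + k) = -3 + F + k)
Z(v(5, -3), -18) + 93 = √((-3 - 3 + 5)² + (-18)²) + 93 = √((-1)² + 324) + 93 = √(1 + 324) + 93 = √325 + 93 = 5*√13 + 93 = 93 + 5*√13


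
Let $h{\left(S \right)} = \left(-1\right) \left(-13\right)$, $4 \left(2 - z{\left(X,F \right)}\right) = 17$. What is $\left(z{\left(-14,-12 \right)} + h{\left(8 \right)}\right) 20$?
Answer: $215$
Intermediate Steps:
$z{\left(X,F \right)} = - \frac{9}{4}$ ($z{\left(X,F \right)} = 2 - \frac{17}{4} = - \frac{9}{4}$)
$h{\left(S \right)} = 13$
$\left(z{\left(-14,-12 \right)} + h{\left(8 \right)}\right) 20 = \left(- \frac{9}{4} + 13\right) 20 = \frac{43}{4} \cdot 20 = 215$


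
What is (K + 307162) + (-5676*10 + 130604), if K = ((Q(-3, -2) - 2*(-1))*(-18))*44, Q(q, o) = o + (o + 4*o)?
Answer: 388926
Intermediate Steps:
Q(q, o) = 6*o (Q(q, o) = o + 5*o = 6*o)
K = 7920 (K = ((6*(-2) - 2*(-1))*(-18))*44 = ((-12 + 2)*(-18))*44 = -10*(-18)*44 = 180*44 = 7920)
(K + 307162) + (-5676*10 + 130604) = (7920 + 307162) + (-5676*10 + 130604) = 315082 + (-56760 + 130604) = 315082 + 73844 = 388926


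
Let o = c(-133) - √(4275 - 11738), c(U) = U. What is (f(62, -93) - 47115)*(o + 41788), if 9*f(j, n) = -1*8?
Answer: -5887837055/3 + 424043*I*√7463/9 ≈ -1.9626e+9 + 4.0703e+6*I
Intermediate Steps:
f(j, n) = -8/9 (f(j, n) = (-1*8)/9 = (⅑)*(-8) = -8/9)
o = -133 - I*√7463 (o = -133 - √(4275 - 11738) = -133 - √(-7463) = -133 - I*√7463 ≈ -133.0 - 86.389*I)
(f(62, -93) - 47115)*(o + 41788) = (-8/9 - 47115)*((-133 - I*√7463) + 41788) = -424043*(41655 - I*√7463)/9 = -5887837055/3 + 424043*I*√7463/9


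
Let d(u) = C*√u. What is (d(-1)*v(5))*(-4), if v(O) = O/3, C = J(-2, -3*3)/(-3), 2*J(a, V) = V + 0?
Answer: -10*I ≈ -10.0*I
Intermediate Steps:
J(a, V) = V/2 (J(a, V) = (V + 0)/2 = V/2)
C = 3/2 (C = ((-3*3)/2)/(-3) = ((½)*(-9))*(-⅓) = -9/2*(-⅓) = 3/2 ≈ 1.5000)
v(O) = O/3 (v(O) = O*(⅓) = O/3)
d(u) = 3*√u/2
(d(-1)*v(5))*(-4) = ((3*√(-1)/2)*((⅓)*5))*(-4) = ((3*I/2)*(5/3))*(-4) = (5*I/2)*(-4) = -10*I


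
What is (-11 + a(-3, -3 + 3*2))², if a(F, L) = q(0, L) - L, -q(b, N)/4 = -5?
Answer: 36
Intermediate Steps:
q(b, N) = 20 (q(b, N) = -4*(-5) = 20)
a(F, L) = 20 - L
(-11 + a(-3, -3 + 3*2))² = (-11 + (20 - (-3 + 3*2)))² = (-11 + (20 - (-3 + 6)))² = (-11 + (20 - 1*3))² = (-11 + (20 - 3))² = (-11 + 17)² = 6² = 36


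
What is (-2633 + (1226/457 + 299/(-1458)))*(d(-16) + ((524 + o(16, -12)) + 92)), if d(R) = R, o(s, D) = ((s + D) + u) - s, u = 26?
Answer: -538088979731/333153 ≈ -1.6151e+6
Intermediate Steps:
o(s, D) = 26 + D (o(s, D) = ((s + D) + 26) - s = ((D + s) + 26) - s = (26 + D + s) - s = 26 + D)
(-2633 + (1226/457 + 299/(-1458)))*(d(-16) + ((524 + o(16, -12)) + 92)) = (-2633 + (1226/457 + 299/(-1458)))*(-16 + ((524 + (26 - 12)) + 92)) = (-2633 + (1226*(1/457) + 299*(-1/1458)))*(-16 + ((524 + 14) + 92)) = (-2633 + (1226/457 - 299/1458))*(-16 + (538 + 92)) = (-2633 + 1650865/666306)*(-16 + 630) = -1752732833/666306*614 = -538088979731/333153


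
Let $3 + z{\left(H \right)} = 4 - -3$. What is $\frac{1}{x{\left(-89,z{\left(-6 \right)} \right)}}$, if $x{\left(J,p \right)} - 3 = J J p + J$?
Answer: $\frac{1}{31598} \approx 3.1648 \cdot 10^{-5}$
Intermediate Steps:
$z{\left(H \right)} = 4$ ($z{\left(H \right)} = -3 + \left(4 - -3\right) = -3 + \left(4 + 3\right) = -3 + 7 = 4$)
$x{\left(J,p \right)} = 3 + J + p J^{2}$ ($x{\left(J,p \right)} = 3 + \left(J J p + J\right) = 3 + \left(J^{2} p + J\right) = 3 + \left(p J^{2} + J\right) = 3 + \left(J + p J^{2}\right) = 3 + J + p J^{2}$)
$\frac{1}{x{\left(-89,z{\left(-6 \right)} \right)}} = \frac{1}{3 - 89 + 4 \left(-89\right)^{2}} = \frac{1}{3 - 89 + 4 \cdot 7921} = \frac{1}{3 - 89 + 31684} = \frac{1}{31598}$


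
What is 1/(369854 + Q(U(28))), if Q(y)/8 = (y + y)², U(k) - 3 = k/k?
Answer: 1/370366 ≈ 2.7000e-6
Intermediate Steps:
U(k) = 4 (U(k) = 3 + k/k = 3 + 1 = 4)
Q(y) = 32*y² (Q(y) = 8*(y + y)² = 8*(2*y)² = 8*(4*y²) = 32*y²)
1/(369854 + Q(U(28))) = 1/(369854 + 32*4²) = 1/(369854 + 32*16) = 1/(369854 + 512) = 1/370366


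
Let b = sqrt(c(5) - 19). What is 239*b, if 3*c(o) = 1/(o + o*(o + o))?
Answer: 239*I*sqrt(517110)/165 ≈ 1041.6*I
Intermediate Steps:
c(o) = 1/(3*(o + 2*o**2)) (c(o) = 1/(3*(o + o*(o + o))) = 1/(3*(o + o*(2*o))) = 1/(3*(o + 2*o**2)))
b = I*sqrt(517110)/165 (b = sqrt((1/3)/(5*(1 + 2*5)) - 19) = sqrt((1/3)*(1/5)/(1 + 10) - 19) = sqrt((1/3)*(1/5)/11 - 19) = sqrt((1/3)*(1/5)*(1/11) - 19) = sqrt(1/165 - 19) = sqrt(-3134/165) = I*sqrt(517110)/165 ≈ 4.3582*I)
239*b = 239*(I*sqrt(517110)/165) = 239*I*sqrt(517110)/165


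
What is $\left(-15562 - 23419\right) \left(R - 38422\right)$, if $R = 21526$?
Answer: $658622976$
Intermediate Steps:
$\left(-15562 - 23419\right) \left(R - 38422\right) = \left(-15562 - 23419\right) \left(21526 - 38422\right) = \left(-38981\right) \left(-16896\right) = 658622976$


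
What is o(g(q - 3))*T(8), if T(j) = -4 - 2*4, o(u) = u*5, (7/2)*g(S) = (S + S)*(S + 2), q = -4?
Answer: -1200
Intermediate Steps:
g(S) = 4*S*(2 + S)/7 (g(S) = 2*((S + S)*(S + 2))/7 = 2*((2*S)*(2 + S))/7 = 2*(2*S*(2 + S))/7 = 4*S*(2 + S)/7)
o(u) = 5*u
T(j) = -12 (T(j) = -4 - 8 = -12)
o(g(q - 3))*T(8) = (5*(4*(-4 - 3)*(2 + (-4 - 3))/7))*(-12) = (5*((4/7)*(-7)*(2 - 7)))*(-12) = (5*((4/7)*(-7)*(-5)))*(-12) = (5*20)*(-12) = 100*(-12) = -1200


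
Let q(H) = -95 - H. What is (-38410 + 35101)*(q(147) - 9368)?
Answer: 31799490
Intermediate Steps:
(-38410 + 35101)*(q(147) - 9368) = (-38410 + 35101)*((-95 - 1*147) - 9368) = -3309*((-95 - 147) - 9368) = -3309*(-242 - 9368) = -3309*(-9610) = 31799490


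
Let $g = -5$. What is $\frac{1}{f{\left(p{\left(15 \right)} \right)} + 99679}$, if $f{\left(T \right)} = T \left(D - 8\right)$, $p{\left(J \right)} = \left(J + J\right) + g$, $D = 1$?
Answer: $\frac{1}{99504} \approx 1.005 \cdot 10^{-5}$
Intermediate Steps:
$p{\left(J \right)} = -5 + 2 J$ ($p{\left(J \right)} = \left(J + J\right) - 5 = 2 J - 5 = -5 + 2 J$)
$f{\left(T \right)} = - 7 T$ ($f{\left(T \right)} = T \left(1 - 8\right) = T \left(-7\right) = - 7 T$)
$\frac{1}{f{\left(p{\left(15 \right)} \right)} + 99679} = \frac{1}{- 7 \left(-5 + 2 \cdot 15\right) + 99679} = \frac{1}{- 7 \left(-5 + 30\right) + 99679} = \frac{1}{\left(-7\right) 25 + 99679} = \frac{1}{-175 + 99679} = \frac{1}{99504}$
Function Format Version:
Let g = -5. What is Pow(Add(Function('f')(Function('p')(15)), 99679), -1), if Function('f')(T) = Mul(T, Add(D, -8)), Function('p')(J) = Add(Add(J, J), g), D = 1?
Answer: Rational(1, 99504) ≈ 1.0050e-5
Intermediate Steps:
Function('p')(J) = Add(-5, Mul(2, J)) (Function('p')(J) = Add(Add(J, J), -5) = Add(Mul(2, J), -5) = Add(-5, Mul(2, J)))
Function('f')(T) = Mul(-7, T) (Function('f')(T) = Mul(T, Add(1, -8)) = Mul(T, -7) = Mul(-7, T))
Pow(Add(Function('f')(Function('p')(15)), 99679), -1) = Pow(Add(Mul(-7, Add(-5, Mul(2, 15))), 99679), -1) = Pow(Add(Mul(-7, Add(-5, 30)), 99679), -1) = Pow(Add(Mul(-7, 25), 99679), -1) = Pow(Add(-175, 99679), -1) = Pow(99504, -1) = Rational(1, 99504)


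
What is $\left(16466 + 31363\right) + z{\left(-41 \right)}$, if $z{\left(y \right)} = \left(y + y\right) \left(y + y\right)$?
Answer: $54553$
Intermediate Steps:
$z{\left(y \right)} = 4 y^{2}$ ($z{\left(y \right)} = 2 y 2 y = 4 y^{2}$)
$\left(16466 + 31363\right) + z{\left(-41 \right)} = \left(16466 + 31363\right) + 4 \left(-41\right)^{2} = 47829 + 4 \cdot 1681 = 47829 + 6724 = 54553$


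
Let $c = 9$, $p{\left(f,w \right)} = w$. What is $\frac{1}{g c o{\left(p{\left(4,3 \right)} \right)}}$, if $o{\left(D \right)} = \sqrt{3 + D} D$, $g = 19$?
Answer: $\frac{\sqrt{6}}{3078} \approx 0.00079581$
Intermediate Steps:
$o{\left(D \right)} = D \sqrt{3 + D}$
$\frac{1}{g c o{\left(p{\left(4,3 \right)} \right)}} = \frac{1}{19 \cdot 9 \cdot 3 \sqrt{3 + 3}} = \frac{1}{171 \cdot 3 \sqrt{6}} = \frac{1}{513 \sqrt{6}} = \frac{\sqrt{6}}{3078}$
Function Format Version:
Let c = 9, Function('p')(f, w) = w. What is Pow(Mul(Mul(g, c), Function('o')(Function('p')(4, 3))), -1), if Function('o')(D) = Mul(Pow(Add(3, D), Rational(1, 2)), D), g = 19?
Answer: Mul(Rational(1, 3078), Pow(6, Rational(1, 2))) ≈ 0.00079581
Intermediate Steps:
Function('o')(D) = Mul(D, Pow(Add(3, D), Rational(1, 2)))
Pow(Mul(Mul(g, c), Function('o')(Function('p')(4, 3))), -1) = Pow(Mul(Mul(19, 9), Mul(3, Pow(Add(3, 3), Rational(1, 2)))), -1) = Pow(Mul(171, Mul(3, Pow(6, Rational(1, 2)))), -1) = Pow(Mul(513, Pow(6, Rational(1, 2))), -1) = Mul(Rational(1, 3078), Pow(6, Rational(1, 2)))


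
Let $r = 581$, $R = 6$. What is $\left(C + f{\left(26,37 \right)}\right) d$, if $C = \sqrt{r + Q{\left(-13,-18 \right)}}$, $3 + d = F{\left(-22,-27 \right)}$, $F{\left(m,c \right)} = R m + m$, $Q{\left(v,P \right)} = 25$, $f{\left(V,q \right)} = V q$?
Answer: $-151034 - 157 \sqrt{606} \approx -1.549 \cdot 10^{5}$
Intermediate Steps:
$F{\left(m,c \right)} = 7 m$ ($F{\left(m,c \right)} = 6 m + m = 7 m$)
$d = -157$ ($d = -3 + 7 \left(-22\right) = -3 - 154 = -157$)
$C = \sqrt{606}$ ($C = \sqrt{581 + 25} = \sqrt{606} \approx 24.617$)
$\left(C + f{\left(26,37 \right)}\right) d = \left(\sqrt{606} + 26 \cdot 37\right) \left(-157\right) = \left(\sqrt{606} + 962\right) \left(-157\right) = \left(962 + \sqrt{606}\right) \left(-157\right) = -151034 - 157 \sqrt{606}$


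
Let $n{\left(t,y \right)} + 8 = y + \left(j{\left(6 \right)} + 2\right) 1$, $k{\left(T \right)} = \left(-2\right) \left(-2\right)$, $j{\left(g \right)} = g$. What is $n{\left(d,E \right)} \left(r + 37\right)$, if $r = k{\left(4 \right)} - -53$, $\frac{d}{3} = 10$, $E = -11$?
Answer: $-1034$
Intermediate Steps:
$d = 30$ ($d = 3 \cdot 10 = 30$)
$k{\left(T \right)} = 4$
$r = 57$ ($r = 4 - -53 = 4 + 53 = 57$)
$n{\left(t,y \right)} = y$ ($n{\left(t,y \right)} = -8 + \left(y + \left(6 + 2\right) 1\right) = -8 + \left(y + 8 \cdot 1\right) = -8 + \left(y + 8\right) = -8 + \left(8 + y\right) = y$)
$n{\left(d,E \right)} \left(r + 37\right) = - 11 \left(57 + 37\right) = \left(-11\right) 94 = -1034$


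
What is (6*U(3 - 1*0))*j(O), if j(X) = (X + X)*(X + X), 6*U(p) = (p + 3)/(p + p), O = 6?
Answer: 144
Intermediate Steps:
U(p) = (3 + p)/(12*p) (U(p) = ((p + 3)/(p + p))/6 = ((3 + p)/((2*p)))/6 = ((3 + p)*(1/(2*p)))/6 = ((3 + p)/(2*p))/6 = (3 + p)/(12*p))
j(X) = 4*X**2 (j(X) = (2*X)*(2*X) = 4*X**2)
(6*U(3 - 1*0))*j(O) = (6*((3 + (3 - 1*0))/(12*(3 - 1*0))))*(4*6**2) = (6*((3 + (3 + 0))/(12*(3 + 0))))*(4*36) = (6*((1/12)*(3 + 3)/3))*144 = (6*((1/12)*(1/3)*6))*144 = (6*(1/6))*144 = 1*144 = 144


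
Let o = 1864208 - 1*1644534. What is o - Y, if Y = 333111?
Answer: -113437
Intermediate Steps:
o = 219674 (o = 1864208 - 1644534 = 219674)
o - Y = 219674 - 1*333111 = 219674 - 333111 = -113437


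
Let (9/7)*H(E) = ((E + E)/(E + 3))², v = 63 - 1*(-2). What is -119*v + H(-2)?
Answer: -69503/9 ≈ -7722.6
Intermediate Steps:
v = 65 (v = 63 + 2 = 65)
H(E) = 28*E²/(9*(3 + E)²) (H(E) = 7*((E + E)/(E + 3))²/9 = 7*((2*E)/(3 + E))²/9 = 7*(2*E/(3 + E))²/9 = 7*(4*E²/(3 + E)²)/9 = 28*E²/(9*(3 + E)²))
-119*v + H(-2) = -119*65 + (28/9)*(-2)²/(3 - 2)² = -7735 + (28/9)*4/1² = -7735 + (28/9)*4*1 = -7735 + 112/9 = -69503/9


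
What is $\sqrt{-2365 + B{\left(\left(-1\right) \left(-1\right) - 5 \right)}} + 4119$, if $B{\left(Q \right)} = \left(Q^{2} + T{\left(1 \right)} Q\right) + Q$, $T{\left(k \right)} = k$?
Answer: $4119 + i \sqrt{2357} \approx 4119.0 + 48.549 i$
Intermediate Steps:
$B{\left(Q \right)} = Q^{2} + 2 Q$ ($B{\left(Q \right)} = \left(Q^{2} + 1 Q\right) + Q = \left(Q^{2} + Q\right) + Q = \left(Q + Q^{2}\right) + Q = Q^{2} + 2 Q$)
$\sqrt{-2365 + B{\left(\left(-1\right) \left(-1\right) - 5 \right)}} + 4119 = \sqrt{-2365 + \left(\left(-1\right) \left(-1\right) - 5\right) \left(2 - 4\right)} + 4119 = \sqrt{-2365 + \left(1 - 5\right) \left(2 + \left(1 - 5\right)\right)} + 4119 = \sqrt{-2365 - 4 \left(2 - 4\right)} + 4119 = \sqrt{-2365 - -8} + 4119 = \sqrt{-2365 + 8} + 4119 = \sqrt{-2357} + 4119 = i \sqrt{2357} + 4119 = 4119 + i \sqrt{2357}$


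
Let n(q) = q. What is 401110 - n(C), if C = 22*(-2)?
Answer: 401154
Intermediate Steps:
C = -44
401110 - n(C) = 401110 - 1*(-44) = 401110 + 44 = 401154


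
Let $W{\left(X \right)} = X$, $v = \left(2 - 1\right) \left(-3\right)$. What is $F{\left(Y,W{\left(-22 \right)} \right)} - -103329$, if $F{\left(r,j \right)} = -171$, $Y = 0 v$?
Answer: $103158$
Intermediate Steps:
$v = -3$ ($v = 1 \left(-3\right) = -3$)
$Y = 0$ ($Y = 0 \left(-3\right) = 0$)
$F{\left(Y,W{\left(-22 \right)} \right)} - -103329 = -171 - -103329 = -171 + 103329 = 103158$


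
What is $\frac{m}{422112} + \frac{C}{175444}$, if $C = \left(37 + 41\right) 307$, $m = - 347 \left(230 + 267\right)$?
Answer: $- \frac{5037250711}{18514254432} \approx -0.27207$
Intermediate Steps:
$m = -172459$ ($m = \left(-347\right) 497 = -172459$)
$C = 23946$ ($C = 78 \cdot 307 = 23946$)
$\frac{m}{422112} + \frac{C}{175444} = - \frac{172459}{422112} + \frac{23946}{175444} = \left(-172459\right) \frac{1}{422112} + 23946 \cdot \frac{1}{175444} = - \frac{172459}{422112} + \frac{11973}{87722} = - \frac{5037250711}{18514254432}$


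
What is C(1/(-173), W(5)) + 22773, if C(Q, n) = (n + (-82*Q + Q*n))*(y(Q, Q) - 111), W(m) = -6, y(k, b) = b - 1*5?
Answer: 700638667/29929 ≈ 23410.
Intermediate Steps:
y(k, b) = -5 + b (y(k, b) = b - 5 = -5 + b)
C(Q, n) = (-116 + Q)*(n - 82*Q + Q*n) (C(Q, n) = (n + (-82*Q + Q*n))*((-5 + Q) - 111) = (n - 82*Q + Q*n)*(-116 + Q) = (-116 + Q)*(n - 82*Q + Q*n))
C(1/(-173), W(5)) + 22773 = (-116*(-6) - 82*(1/(-173))² + 9512/(-173) - 6*(1/(-173))² - 115*(-6)/(-173)) + 22773 = (696 - 82*(-1/173)² + 9512*(-1/173) - 6*(-1/173)² - 115*(-1/173)*(-6)) + 22773 = (696 - 82*1/29929 - 9512/173 - 6*1/29929 - 690/173) + 22773 = (696 - 82/29929 - 9512/173 - 6/29929 - 690/173) + 22773 = 19065550/29929 + 22773 = 700638667/29929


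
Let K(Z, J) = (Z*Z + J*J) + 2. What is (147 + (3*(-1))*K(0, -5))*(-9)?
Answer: -594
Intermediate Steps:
K(Z, J) = 2 + J² + Z² (K(Z, J) = (Z² + J²) + 2 = (J² + Z²) + 2 = 2 + J² + Z²)
(147 + (3*(-1))*K(0, -5))*(-9) = (147 + (3*(-1))*(2 + (-5)² + 0²))*(-9) = (147 - 3*(2 + 25 + 0))*(-9) = (147 - 3*27)*(-9) = (147 - 81)*(-9) = 66*(-9) = -594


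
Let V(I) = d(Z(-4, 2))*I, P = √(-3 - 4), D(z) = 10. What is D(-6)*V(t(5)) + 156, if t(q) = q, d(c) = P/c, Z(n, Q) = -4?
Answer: 156 - 25*I*√7/2 ≈ 156.0 - 33.072*I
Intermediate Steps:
P = I*√7 (P = √(-7) = I*√7 ≈ 2.6458*I)
d(c) = I*√7/c (d(c) = (I*√7)/c = I*√7/c)
V(I) = -I*I*√7/4 (V(I) = (I*√7/(-4))*I = (I*√7*(-¼))*I = (-I*√7/4)*I = -I*I*√7/4)
D(-6)*V(t(5)) + 156 = 10*(-¼*I*5*√7) + 156 = 10*(-5*I*√7/4) + 156 = -25*I*√7/2 + 156 = 156 - 25*I*√7/2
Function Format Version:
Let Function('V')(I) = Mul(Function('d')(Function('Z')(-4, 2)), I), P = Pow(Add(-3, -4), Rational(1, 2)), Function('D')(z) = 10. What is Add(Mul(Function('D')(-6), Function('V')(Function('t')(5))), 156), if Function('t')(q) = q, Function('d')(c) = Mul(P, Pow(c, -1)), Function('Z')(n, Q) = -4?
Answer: Add(156, Mul(Rational(-25, 2), I, Pow(7, Rational(1, 2)))) ≈ Add(156.00, Mul(-33.072, I))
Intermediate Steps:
P = Mul(I, Pow(7, Rational(1, 2))) (P = Pow(-7, Rational(1, 2)) = Mul(I, Pow(7, Rational(1, 2))) ≈ Mul(2.6458, I))
Function('d')(c) = Mul(I, Pow(7, Rational(1, 2)), Pow(c, -1)) (Function('d')(c) = Mul(Mul(I, Pow(7, Rational(1, 2))), Pow(c, -1)) = Mul(I, Pow(7, Rational(1, 2)), Pow(c, -1)))
Function('V')(I) = Mul(Rational(-1, 4), I, I, Pow(7, Rational(1, 2))) (Function('V')(I) = Mul(Mul(I, Pow(7, Rational(1, 2)), Pow(-4, -1)), I) = Mul(Mul(I, Pow(7, Rational(1, 2)), Rational(-1, 4)), I) = Mul(Mul(Rational(-1, 4), I, Pow(7, Rational(1, 2))), I) = Mul(Rational(-1, 4), I, I, Pow(7, Rational(1, 2))))
Add(Mul(Function('D')(-6), Function('V')(Function('t')(5))), 156) = Add(Mul(10, Mul(Rational(-1, 4), I, 5, Pow(7, Rational(1, 2)))), 156) = Add(Mul(10, Mul(Rational(-5, 4), I, Pow(7, Rational(1, 2)))), 156) = Add(Mul(Rational(-25, 2), I, Pow(7, Rational(1, 2))), 156) = Add(156, Mul(Rational(-25, 2), I, Pow(7, Rational(1, 2))))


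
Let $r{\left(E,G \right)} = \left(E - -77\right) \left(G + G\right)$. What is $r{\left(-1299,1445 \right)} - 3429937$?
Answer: $-6961517$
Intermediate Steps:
$r{\left(E,G \right)} = 2 G \left(77 + E\right)$ ($r{\left(E,G \right)} = \left(E + 77\right) 2 G = \left(77 + E\right) 2 G = 2 G \left(77 + E\right)$)
$r{\left(-1299,1445 \right)} - 3429937 = 2 \cdot 1445 \left(77 - 1299\right) - 3429937 = 2 \cdot 1445 \left(-1222\right) - 3429937 = -3531580 - 3429937 = -6961517$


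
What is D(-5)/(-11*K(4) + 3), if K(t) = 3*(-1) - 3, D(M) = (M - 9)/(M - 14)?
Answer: 14/1311 ≈ 0.010679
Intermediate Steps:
D(M) = (-9 + M)/(-14 + M)
K(t) = -6 (K(t) = -3 - 3 = -6)
D(-5)/(-11*K(4) + 3) = ((-9 - 5)/(-14 - 5))/(-11*(-6) + 3) = (-14/(-19))/(66 + 3) = -1/19*(-14)/69 = (14/19)*(1/69) = 14/1311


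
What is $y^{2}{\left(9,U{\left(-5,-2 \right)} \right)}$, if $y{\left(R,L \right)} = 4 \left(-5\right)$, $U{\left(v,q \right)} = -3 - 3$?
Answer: $400$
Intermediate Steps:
$U{\left(v,q \right)} = -6$
$y{\left(R,L \right)} = -20$
$y^{2}{\left(9,U{\left(-5,-2 \right)} \right)} = \left(-20\right)^{2} = 400$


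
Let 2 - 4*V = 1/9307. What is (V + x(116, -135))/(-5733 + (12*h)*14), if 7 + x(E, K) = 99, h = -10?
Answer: -1147863/91990388 ≈ -0.012478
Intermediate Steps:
x(E, K) = 92 (x(E, K) = -7 + 99 = 92)
V = 18613/37228 (V = ½ - ¼/9307 = ½ - ¼*1/9307 = ½ - 1/37228 = 18613/37228 ≈ 0.49997)
(V + x(116, -135))/(-5733 + (12*h)*14) = (18613/37228 + 92)/(-5733 + (12*(-10))*14) = 3443589/(37228*(-5733 - 120*14)) = 3443589/(37228*(-5733 - 1680)) = (3443589/37228)/(-7413) = (3443589/37228)*(-1/7413) = -1147863/91990388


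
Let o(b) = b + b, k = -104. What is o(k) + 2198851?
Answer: 2198643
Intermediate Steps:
o(b) = 2*b
o(k) + 2198851 = 2*(-104) + 2198851 = -208 + 2198851 = 2198643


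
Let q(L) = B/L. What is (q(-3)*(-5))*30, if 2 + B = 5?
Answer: 150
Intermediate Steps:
B = 3 (B = -2 + 5 = 3)
q(L) = 3/L
(q(-3)*(-5))*30 = ((3/(-3))*(-5))*30 = ((3*(-1/3))*(-5))*30 = -1*(-5)*30 = 5*30 = 150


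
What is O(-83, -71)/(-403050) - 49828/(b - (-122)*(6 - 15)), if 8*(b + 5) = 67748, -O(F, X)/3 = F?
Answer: -13390006273/1979109850 ≈ -6.7657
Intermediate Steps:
O(F, X) = -3*F
b = 16927/2 (b = -5 + (⅛)*67748 = -5 + 16937/2 = 16927/2 ≈ 8463.5)
O(-83, -71)/(-403050) - 49828/(b - (-122)*(6 - 15)) = -3*(-83)/(-403050) - 49828/(16927/2 - (-122)*(6 - 15)) = 249*(-1/403050) - 49828/(16927/2 - (-122)*(-9)) = -83/134350 - 49828/(16927/2 - 1*1098) = -83/134350 - 49828/(16927/2 - 1098) = -83/134350 - 49828/14731/2 = -83/134350 - 49828*2/14731 = -83/134350 - 99656/14731 = -13390006273/1979109850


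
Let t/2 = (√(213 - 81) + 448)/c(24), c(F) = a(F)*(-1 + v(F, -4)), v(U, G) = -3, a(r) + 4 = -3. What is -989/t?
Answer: -1550752/50143 + 6923*√33/50143 ≈ -30.133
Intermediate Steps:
a(r) = -7 (a(r) = -4 - 3 = -7)
c(F) = 28 (c(F) = -7*(-1 - 3) = -7*(-4) = 28)
t = 32 + √33/7 (t = 2*((√(213 - 81) + 448)/28) = 2*((√132 + 448)*(1/28)) = 2*((2*√33 + 448)*(1/28)) = 2*((448 + 2*√33)*(1/28)) = 2*(16 + √33/14) = 32 + √33/7 ≈ 32.821)
-989/t = -989/(32 + √33/7)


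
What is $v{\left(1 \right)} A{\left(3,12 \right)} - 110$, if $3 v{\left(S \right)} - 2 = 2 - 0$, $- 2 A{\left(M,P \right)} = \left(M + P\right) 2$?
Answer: $-130$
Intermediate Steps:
$A{\left(M,P \right)} = - M - P$ ($A{\left(M,P \right)} = - \frac{\left(M + P\right) 2}{2} = - \frac{2 M + 2 P}{2} = - M - P$)
$v{\left(S \right)} = \frac{4}{3}$ ($v{\left(S \right)} = \frac{2}{3} + \frac{2 - 0}{3} = \frac{2}{3} + \frac{2 + 0}{3} = \frac{2}{3} + \frac{1}{3} \cdot 2 = \frac{2}{3} + \frac{2}{3} = \frac{4}{3}$)
$v{\left(1 \right)} A{\left(3,12 \right)} - 110 = \frac{4 \left(\left(-1\right) 3 - 12\right)}{3} - 110 = \frac{4 \left(-3 - 12\right)}{3} - 110 = \frac{4}{3} \left(-15\right) - 110 = -20 - 110 = -130$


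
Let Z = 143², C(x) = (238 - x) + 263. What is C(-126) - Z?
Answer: -19822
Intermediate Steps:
C(x) = 501 - x
Z = 20449
C(-126) - Z = (501 - 1*(-126)) - 1*20449 = (501 + 126) - 20449 = 627 - 20449 = -19822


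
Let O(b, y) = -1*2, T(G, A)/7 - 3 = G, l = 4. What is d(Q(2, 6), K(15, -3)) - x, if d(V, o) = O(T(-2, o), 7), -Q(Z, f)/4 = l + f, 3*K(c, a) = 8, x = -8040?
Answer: 8038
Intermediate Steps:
T(G, A) = 21 + 7*G
K(c, a) = 8/3 (K(c, a) = (⅓)*8 = 8/3)
Q(Z, f) = -16 - 4*f (Q(Z, f) = -4*(4 + f) = -16 - 4*f)
O(b, y) = -2
d(V, o) = -2
d(Q(2, 6), K(15, -3)) - x = -2 - 1*(-8040) = -2 + 8040 = 8038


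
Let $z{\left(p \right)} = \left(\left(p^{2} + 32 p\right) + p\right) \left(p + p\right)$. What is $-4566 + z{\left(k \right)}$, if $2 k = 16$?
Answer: $682$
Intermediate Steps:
$k = 8$ ($k = \frac{1}{2} \cdot 16 = 8$)
$z{\left(p \right)} = 2 p \left(p^{2} + 33 p\right)$ ($z{\left(p \right)} = \left(p^{2} + 33 p\right) 2 p = 2 p \left(p^{2} + 33 p\right)$)
$-4566 + z{\left(k \right)} = -4566 + 2 \cdot 8^{2} \left(33 + 8\right) = -4566 + 2 \cdot 64 \cdot 41 = -4566 + 5248 = 682$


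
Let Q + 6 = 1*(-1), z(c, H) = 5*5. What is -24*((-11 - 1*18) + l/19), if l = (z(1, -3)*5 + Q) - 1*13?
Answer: 10704/19 ≈ 563.37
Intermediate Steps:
z(c, H) = 25
Q = -7 (Q = -6 + 1*(-1) = -6 - 1 = -7)
l = 105 (l = (25*5 - 7) - 1*13 = (125 - 7) - 13 = 118 - 13 = 105)
-24*((-11 - 1*18) + l/19) = -24*((-11 - 1*18) + 105/19) = -24*((-11 - 18) + 105*(1/19)) = -24*(-29 + 105/19) = -24*(-446/19) = 10704/19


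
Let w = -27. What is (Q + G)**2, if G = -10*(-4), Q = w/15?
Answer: 36481/25 ≈ 1459.2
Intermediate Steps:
Q = -9/5 (Q = -27/15 = -27*1/15 = -9/5 ≈ -1.8000)
G = 40
(Q + G)**2 = (-9/5 + 40)**2 = (191/5)**2 = 36481/25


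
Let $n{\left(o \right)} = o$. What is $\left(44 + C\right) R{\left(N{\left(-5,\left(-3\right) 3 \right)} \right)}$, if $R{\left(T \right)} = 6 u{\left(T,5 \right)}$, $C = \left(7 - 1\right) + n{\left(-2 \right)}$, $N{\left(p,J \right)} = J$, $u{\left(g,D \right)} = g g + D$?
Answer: $24768$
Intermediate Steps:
$u{\left(g,D \right)} = D + g^{2}$ ($u{\left(g,D \right)} = g^{2} + D = D + g^{2}$)
$C = 4$ ($C = \left(7 - 1\right) - 2 = 6 - 2 = 4$)
$R{\left(T \right)} = 30 + 6 T^{2}$ ($R{\left(T \right)} = 6 \left(5 + T^{2}\right) = 30 + 6 T^{2}$)
$\left(44 + C\right) R{\left(N{\left(-5,\left(-3\right) 3 \right)} \right)} = \left(44 + 4\right) \left(30 + 6 \left(\left(-3\right) 3\right)^{2}\right) = 48 \left(30 + 6 \left(-9\right)^{2}\right) = 48 \left(30 + 6 \cdot 81\right) = 48 \left(30 + 486\right) = 48 \cdot 516 = 24768$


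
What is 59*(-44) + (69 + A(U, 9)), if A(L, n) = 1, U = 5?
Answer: -2526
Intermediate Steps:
59*(-44) + (69 + A(U, 9)) = 59*(-44) + (69 + 1) = -2596 + 70 = -2526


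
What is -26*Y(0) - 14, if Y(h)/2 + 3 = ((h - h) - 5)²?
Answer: -1158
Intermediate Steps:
Y(h) = 44 (Y(h) = -6 + 2*((h - h) - 5)² = -6 + 2*(0 - 5)² = -6 + 2*(-5)² = -6 + 2*25 = -6 + 50 = 44)
-26*Y(0) - 14 = -26*44 - 14 = -1144 - 14 = -1158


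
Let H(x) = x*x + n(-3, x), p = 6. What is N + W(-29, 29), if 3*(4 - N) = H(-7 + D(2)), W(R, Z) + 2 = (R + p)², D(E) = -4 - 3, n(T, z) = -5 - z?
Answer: 1388/3 ≈ 462.67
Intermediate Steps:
D(E) = -7
W(R, Z) = -2 + (6 + R)² (W(R, Z) = -2 + (R + 6)² = -2 + (6 + R)²)
H(x) = -5 + x² - x (H(x) = x*x + (-5 - x) = x² + (-5 - x) = -5 + x² - x)
N = -193/3 (N = 4 - (-5 + (-7 - 7)² - (-7 - 7))/3 = 4 - (-5 + (-14)² - 1*(-14))/3 = 4 - (-5 + 196 + 14)/3 = 4 - ⅓*205 = 4 - 205/3 = -193/3 ≈ -64.333)
N + W(-29, 29) = -193/3 + (-2 + (6 - 29)²) = -193/3 + (-2 + (-23)²) = -193/3 + (-2 + 529) = -193/3 + 527 = 1388/3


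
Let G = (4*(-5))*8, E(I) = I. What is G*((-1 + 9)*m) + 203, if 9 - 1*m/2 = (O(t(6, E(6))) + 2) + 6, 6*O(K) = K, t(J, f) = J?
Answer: 203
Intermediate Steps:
G = -160 (G = -20*8 = -160)
O(K) = K/6
m = 0 (m = 18 - 2*(((⅙)*6 + 2) + 6) = 18 - 2*((1 + 2) + 6) = 18 - 2*(3 + 6) = 18 - 2*9 = 18 - 18 = 0)
G*((-1 + 9)*m) + 203 = -160*(-1 + 9)*0 + 203 = -1280*0 + 203 = -160*0 + 203 = 0 + 203 = 203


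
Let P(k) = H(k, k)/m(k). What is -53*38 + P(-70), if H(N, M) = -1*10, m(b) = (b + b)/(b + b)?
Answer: -2024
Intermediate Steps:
m(b) = 1 (m(b) = (2*b)/((2*b)) = (2*b)*(1/(2*b)) = 1)
H(N, M) = -10
P(k) = -10 (P(k) = -10/1 = -10*1 = -10)
-53*38 + P(-70) = -53*38 - 10 = -2014 - 10 = -2024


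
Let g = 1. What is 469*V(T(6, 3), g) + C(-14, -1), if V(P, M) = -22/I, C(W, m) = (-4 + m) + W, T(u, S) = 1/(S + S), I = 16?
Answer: -5311/8 ≈ -663.88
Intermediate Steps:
T(u, S) = 1/(2*S)
C(W, m) = -4 + W + m
V(P, M) = -11/8 (V(P, M) = -22/16 = -22*1/16 = -11/8)
469*V(T(6, 3), g) + C(-14, -1) = 469*(-11/8) + (-4 - 14 - 1) = -5159/8 - 19 = -5311/8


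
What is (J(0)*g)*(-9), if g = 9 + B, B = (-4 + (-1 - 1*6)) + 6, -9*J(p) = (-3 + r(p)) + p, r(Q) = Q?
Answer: -12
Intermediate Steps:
J(p) = ⅓ - 2*p/9 (J(p) = -((-3 + p) + p)/9 = -(-3 + 2*p)/9 = ⅓ - 2*p/9)
B = -5 (B = (-4 + (-1 - 6)) + 6 = (-4 - 7) + 6 = -11 + 6 = -5)
g = 4 (g = 9 - 5 = 4)
(J(0)*g)*(-9) = ((⅓ - 2/9*0)*4)*(-9) = ((⅓ + 0)*4)*(-9) = ((⅓)*4)*(-9) = (4/3)*(-9) = -12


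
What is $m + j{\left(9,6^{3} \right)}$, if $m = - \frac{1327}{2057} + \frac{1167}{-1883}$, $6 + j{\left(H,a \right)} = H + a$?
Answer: $\frac{843360229}{3873331} \approx 217.74$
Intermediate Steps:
$j{\left(H,a \right)} = -6 + H + a$ ($j{\left(H,a \right)} = -6 + \left(H + a\right) = -6 + H + a$)
$m = - \frac{4899260}{3873331}$ ($m = \left(-1327\right) \frac{1}{2057} + 1167 \left(- \frac{1}{1883}\right) = - \frac{1327}{2057} - \frac{1167}{1883} = - \frac{4899260}{3873331} \approx -1.2649$)
$m + j{\left(9,6^{3} \right)} = - \frac{4899260}{3873331} + \left(-6 + 9 + 6^{3}\right) = - \frac{4899260}{3873331} + \left(-6 + 9 + 216\right) = - \frac{4899260}{3873331} + 219 = \frac{843360229}{3873331}$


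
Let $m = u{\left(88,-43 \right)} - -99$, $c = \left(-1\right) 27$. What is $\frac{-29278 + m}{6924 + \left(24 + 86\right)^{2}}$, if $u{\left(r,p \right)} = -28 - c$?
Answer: $- \frac{7295}{4756} \approx -1.5339$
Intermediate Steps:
$c = -27$
$u{\left(r,p \right)} = -1$ ($u{\left(r,p \right)} = -28 - -27 = -28 + 27 = -1$)
$m = 98$ ($m = -1 - -99 = -1 + 99 = 98$)
$\frac{-29278 + m}{6924 + \left(24 + 86\right)^{2}} = \frac{-29278 + 98}{6924 + \left(24 + 86\right)^{2}} = - \frac{29180}{6924 + 110^{2}} = - \frac{29180}{6924 + 12100} = - \frac{29180}{19024} = \left(-29180\right) \frac{1}{19024} = - \frac{7295}{4756}$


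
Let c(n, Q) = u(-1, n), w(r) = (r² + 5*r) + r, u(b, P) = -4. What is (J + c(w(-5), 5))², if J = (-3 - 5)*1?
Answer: 144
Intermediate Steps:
w(r) = r² + 6*r
J = -8 (J = -8*1 = -8)
c(n, Q) = -4
(J + c(w(-5), 5))² = (-8 - 4)² = (-12)² = 144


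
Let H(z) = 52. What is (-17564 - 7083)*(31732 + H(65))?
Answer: -783380248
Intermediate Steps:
(-17564 - 7083)*(31732 + H(65)) = (-17564 - 7083)*(31732 + 52) = -24647*31784 = -783380248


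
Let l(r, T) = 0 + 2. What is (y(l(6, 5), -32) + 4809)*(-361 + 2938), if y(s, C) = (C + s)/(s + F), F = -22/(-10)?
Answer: 86620701/7 ≈ 1.2374e+7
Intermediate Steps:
F = 11/5 (F = -22*(-1/10) = 11/5 ≈ 2.2000)
l(r, T) = 2
y(s, C) = (C + s)/(11/5 + s) (y(s, C) = (C + s)/(s + 11/5) = (C + s)/(11/5 + s))
(y(l(6, 5), -32) + 4809)*(-361 + 2938) = (5*(-32 + 2)/(11 + 5*2) + 4809)*(-361 + 2938) = (5*(-30)/(11 + 10) + 4809)*2577 = (5*(-30)/21 + 4809)*2577 = (5*(1/21)*(-30) + 4809)*2577 = (-50/7 + 4809)*2577 = (33613/7)*2577 = 86620701/7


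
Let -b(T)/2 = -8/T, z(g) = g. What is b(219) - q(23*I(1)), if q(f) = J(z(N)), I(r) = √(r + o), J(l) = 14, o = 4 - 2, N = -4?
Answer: -3050/219 ≈ -13.927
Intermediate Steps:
o = 2
b(T) = 16/T (b(T) = -(-16)/T = 16/T)
I(r) = √(2 + r) (I(r) = √(r + 2) = √(2 + r))
q(f) = 14
b(219) - q(23*I(1)) = 16/219 - 1*14 = 16*(1/219) - 14 = 16/219 - 14 = -3050/219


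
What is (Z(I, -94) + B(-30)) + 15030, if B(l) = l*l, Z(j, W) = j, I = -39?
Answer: 15891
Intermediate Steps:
B(l) = l²
(Z(I, -94) + B(-30)) + 15030 = (-39 + (-30)²) + 15030 = (-39 + 900) + 15030 = 861 + 15030 = 15891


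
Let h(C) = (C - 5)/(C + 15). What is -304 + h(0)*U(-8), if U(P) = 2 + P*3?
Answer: -890/3 ≈ -296.67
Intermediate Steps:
h(C) = (-5 + C)/(15 + C)
U(P) = 2 + 3*P
-304 + h(0)*U(-8) = -304 + ((-5 + 0)/(15 + 0))*(2 + 3*(-8)) = -304 + (-5/15)*(2 - 24) = -304 + ((1/15)*(-5))*(-22) = -304 - ⅓*(-22) = -304 + 22/3 = -890/3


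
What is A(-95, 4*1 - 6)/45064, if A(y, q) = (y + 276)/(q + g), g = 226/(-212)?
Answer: -9593/7322900 ≈ -0.0013100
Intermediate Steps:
g = -113/106 (g = 226*(-1/212) = -113/106 ≈ -1.0660)
A(y, q) = (276 + y)/(-113/106 + q) (A(y, q) = (y + 276)/(q - 113/106) = (276 + y)/(-113/106 + q))
A(-95, 4*1 - 6)/45064 = (106*(276 - 95)/(-113 + 106*(4*1 - 6)))/45064 = (106*181/(-113 + 106*(4 - 6)))*(1/45064) = (106*181/(-113 + 106*(-2)))*(1/45064) = (106*181/(-113 - 212))*(1/45064) = (106*181/(-325))*(1/45064) = (106*(-1/325)*181)*(1/45064) = -19186/325*1/45064 = -9593/7322900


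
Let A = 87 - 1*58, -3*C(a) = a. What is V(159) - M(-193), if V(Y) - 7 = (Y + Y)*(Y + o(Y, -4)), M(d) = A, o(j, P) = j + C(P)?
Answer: 101526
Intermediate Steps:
C(a) = -a/3
o(j, P) = j - P/3
A = 29 (A = 87 - 58 = 29)
M(d) = 29
V(Y) = 7 + 2*Y*(4/3 + 2*Y) (V(Y) = 7 + (Y + Y)*(Y + (Y - 1/3*(-4))) = 7 + (2*Y)*(Y + (Y + 4/3)) = 7 + (2*Y)*(Y + (4/3 + Y)) = 7 + (2*Y)*(4/3 + 2*Y) = 7 + 2*Y*(4/3 + 2*Y))
V(159) - M(-193) = (7 + 4*159**2 + (8/3)*159) - 1*29 = (7 + 4*25281 + 424) - 29 = (7 + 101124 + 424) - 29 = 101555 - 29 = 101526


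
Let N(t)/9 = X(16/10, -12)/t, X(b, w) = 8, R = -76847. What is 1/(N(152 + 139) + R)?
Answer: -97/7454135 ≈ -1.3013e-5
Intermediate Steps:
N(t) = 72/t (N(t) = 9*(8/t) = 72/t)
1/(N(152 + 139) + R) = 1/(72/(152 + 139) - 76847) = 1/(72/291 - 76847) = 1/(72*(1/291) - 76847) = 1/(24/97 - 76847) = 1/(-7454135/97) = -97/7454135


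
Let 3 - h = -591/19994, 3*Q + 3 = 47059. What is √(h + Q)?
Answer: √56444224631106/59982 ≈ 125.25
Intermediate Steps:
Q = 47056/3 (Q = -1 + (⅓)*47059 = -1 + 47059/3 = 47056/3 ≈ 15685.)
h = 60573/19994 (h = 3 - (-591)/19994 = 3 - 1*(-591/19994) = 3 + 591/19994 = 60573/19994 ≈ 3.0296)
√(h + Q) = √(60573/19994 + 47056/3) = √(941019383/59982) = √56444224631106/59982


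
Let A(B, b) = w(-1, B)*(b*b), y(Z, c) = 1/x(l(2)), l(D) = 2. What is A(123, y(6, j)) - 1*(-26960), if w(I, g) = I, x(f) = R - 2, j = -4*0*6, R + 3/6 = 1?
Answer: 242636/9 ≈ 26960.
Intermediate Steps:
R = ½ (R = -½ + 1 = ½ ≈ 0.50000)
j = 0 (j = 0*6 = 0)
x(f) = -3/2 (x(f) = ½ - 2 = -3/2)
y(Z, c) = -⅔ (y(Z, c) = 1/(-3/2) = -⅔)
A(B, b) = -b² (A(B, b) = -b*b = -b²)
A(123, y(6, j)) - 1*(-26960) = -(-⅔)² - 1*(-26960) = -1*4/9 + 26960 = -4/9 + 26960 = 242636/9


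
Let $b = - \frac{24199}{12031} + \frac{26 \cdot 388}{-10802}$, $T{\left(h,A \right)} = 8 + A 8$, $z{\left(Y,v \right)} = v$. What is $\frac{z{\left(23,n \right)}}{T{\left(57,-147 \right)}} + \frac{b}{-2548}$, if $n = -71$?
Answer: $\frac{2994708609433}{48345736334896} \approx 0.061944$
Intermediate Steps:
$T{\left(h,A \right)} = 8 + 8 A$
$b = - \frac{191383163}{64979431}$ ($b = \left(-24199\right) \frac{1}{12031} + 10088 \left(- \frac{1}{10802}\right) = - \frac{24199}{12031} - \frac{5044}{5401} = - \frac{191383163}{64979431} \approx -2.9453$)
$\frac{z{\left(23,n \right)}}{T{\left(57,-147 \right)}} + \frac{b}{-2548} = - \frac{71}{8 + 8 \left(-147\right)} - \frac{191383163}{64979431 \left(-2548\right)} = - \frac{71}{8 - 1176} - - \frac{191383163}{165567590188} = - \frac{71}{-1168} + \frac{191383163}{165567590188} = \left(-71\right) \left(- \frac{1}{1168}\right) + \frac{191383163}{165567590188} = \frac{71}{1168} + \frac{191383163}{165567590188} = \frac{2994708609433}{48345736334896}$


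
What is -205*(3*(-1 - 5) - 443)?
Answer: 94505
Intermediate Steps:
-205*(3*(-1 - 5) - 443) = -205*(3*(-6) - 443) = -205*(-18 - 443) = -205*(-461) = 94505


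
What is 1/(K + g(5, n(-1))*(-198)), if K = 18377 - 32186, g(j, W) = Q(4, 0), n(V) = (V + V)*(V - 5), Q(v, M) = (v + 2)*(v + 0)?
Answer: -1/18561 ≈ -5.3876e-5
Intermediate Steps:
Q(v, M) = v*(2 + v) (Q(v, M) = (2 + v)*v = v*(2 + v))
n(V) = 2*V*(-5 + V) (n(V) = (2*V)*(-5 + V) = 2*V*(-5 + V))
g(j, W) = 24 (g(j, W) = 4*(2 + 4) = 4*6 = 24)
K = -13809
1/(K + g(5, n(-1))*(-198)) = 1/(-13809 + 24*(-198)) = 1/(-13809 - 4752) = 1/(-18561) = -1/18561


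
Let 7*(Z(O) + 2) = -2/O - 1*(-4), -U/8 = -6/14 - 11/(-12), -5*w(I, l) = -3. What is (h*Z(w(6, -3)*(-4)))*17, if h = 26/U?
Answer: 12155/82 ≈ 148.23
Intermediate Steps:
w(I, l) = ⅗ (w(I, l) = -⅕*(-3) = ⅗)
U = -82/21 (U = -8*(-6/14 - 11/(-12)) = -8*(-6*1/14 - 11*(-1/12)) = -8*(-3/7 + 11/12) = -8*41/84 = -82/21 ≈ -3.9048)
Z(O) = -10/7 - 2/(7*O) (Z(O) = -2 + (-2/O - 1*(-4))/7 = -2 + (-2/O + 4)/7 = -2 + (4 - 2/O)/7 = -2 + (4/7 - 2/(7*O)) = -10/7 - 2/(7*O))
h = -273/41 (h = 26/(-82/21) = 26*(-21/82) = -273/41 ≈ -6.6585)
(h*Z(w(6, -3)*(-4)))*17 = -78*(-1 - 3*(-4))/(41*((⅗)*(-4)))*17 = -78*(-1 - 5*(-12/5))/(41*(-12/5))*17 = -78*(-5)*(-1 + 12)/(41*12)*17 = -78*(-5)*11/(41*12)*17 = -273/41*(-55/42)*17 = (715/82)*17 = 12155/82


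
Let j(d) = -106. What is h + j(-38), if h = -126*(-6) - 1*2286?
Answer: -1636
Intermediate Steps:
h = -1530 (h = 756 - 2286 = -1530)
h + j(-38) = -1530 - 106 = -1636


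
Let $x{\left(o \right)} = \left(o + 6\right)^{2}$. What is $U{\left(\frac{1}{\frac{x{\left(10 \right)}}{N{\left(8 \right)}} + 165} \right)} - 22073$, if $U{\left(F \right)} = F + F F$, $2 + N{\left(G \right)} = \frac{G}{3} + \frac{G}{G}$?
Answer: $- \frac{56013518387}{2537649} \approx -22073.0$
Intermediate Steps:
$x{\left(o \right)} = \left(6 + o\right)^{2}$
$N{\left(G \right)} = -1 + \frac{G}{3}$ ($N{\left(G \right)} = -2 + \left(\frac{G}{3} + \frac{G}{G}\right) = -2 + \left(G \frac{1}{3} + 1\right) = -2 + \left(\frac{G}{3} + 1\right) = -2 + \left(1 + \frac{G}{3}\right) = -1 + \frac{G}{3}$)
$U{\left(F \right)} = F + F^{2}$
$U{\left(\frac{1}{\frac{x{\left(10 \right)}}{N{\left(8 \right)}} + 165} \right)} - 22073 = \frac{1 + \frac{1}{\frac{\left(6 + 10\right)^{2}}{-1 + \frac{1}{3} \cdot 8} + 165}}{\frac{\left(6 + 10\right)^{2}}{-1 + \frac{1}{3} \cdot 8} + 165} - 22073 = \frac{1 + \frac{1}{\frac{16^{2}}{-1 + \frac{8}{3}} + 165}}{\frac{16^{2}}{-1 + \frac{8}{3}} + 165} - 22073 = \frac{1 + \frac{1}{\frac{256}{\frac{5}{3}} + 165}}{\frac{256}{\frac{5}{3}} + 165} - 22073 = \frac{1 + \frac{1}{256 \cdot \frac{3}{5} + 165}}{256 \cdot \frac{3}{5} + 165} - 22073 = \frac{1 + \frac{1}{\frac{768}{5} + 165}}{\frac{768}{5} + 165} - 22073 = \frac{1 + \frac{1}{\frac{1593}{5}}}{\frac{1593}{5}} - 22073 = \frac{5 \left(1 + \frac{5}{1593}\right)}{1593} - 22073 = \frac{5}{1593} \cdot \frac{1598}{1593} - 22073 = \frac{7990}{2537649} - 22073 = - \frac{56013518387}{2537649}$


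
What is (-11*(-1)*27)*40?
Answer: 11880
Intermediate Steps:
(-11*(-1)*27)*40 = (11*27)*40 = 297*40 = 11880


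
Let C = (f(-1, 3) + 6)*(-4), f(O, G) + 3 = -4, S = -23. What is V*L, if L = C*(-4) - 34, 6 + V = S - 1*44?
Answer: 3650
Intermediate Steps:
f(O, G) = -7 (f(O, G) = -3 - 4 = -7)
C = 4 (C = (-7 + 6)*(-4) = -1*(-4) = 4)
V = -73 (V = -6 + (-23 - 1*44) = -6 + (-23 - 44) = -6 - 67 = -73)
L = -50 (L = 4*(-4) - 34 = -16 - 34 = -50)
V*L = -73*(-50) = 3650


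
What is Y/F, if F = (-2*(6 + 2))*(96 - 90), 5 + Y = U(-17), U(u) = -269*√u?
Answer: 5/96 + 269*I*√17/96 ≈ 0.052083 + 11.553*I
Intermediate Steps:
Y = -5 - 269*I*√17 ≈ -5.0 - 1109.1*I
F = -96 (F = -2*8*6 = -16*6 = -96)
Y/F = (-5 - 269*I*√17)/(-96) = (-5 - 269*I*√17)*(-1/96) = 5/96 + 269*I*√17/96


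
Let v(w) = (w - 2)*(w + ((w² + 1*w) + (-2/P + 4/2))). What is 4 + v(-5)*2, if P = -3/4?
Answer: -814/3 ≈ -271.33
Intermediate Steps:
P = -¾ (P = -3*¼ = -¾ ≈ -0.75000)
v(w) = (-2 + w)*(14/3 + w² + 2*w) (v(w) = (w - 2)*(w + ((w² + 1*w) + (-2/(-¾) + 4/2))) = (-2 + w)*(w + ((w² + w) + (-2*(-4/3) + 4*(½)))) = (-2 + w)*(w + ((w + w²) + (8/3 + 2))) = (-2 + w)*(w + ((w + w²) + 14/3)) = (-2 + w)*(w + (14/3 + w + w²)) = (-2 + w)*(14/3 + w² + 2*w))
4 + v(-5)*2 = 4 + (-28/3 + (-5)³ + (⅔)*(-5))*2 = 4 + (-28/3 - 125 - 10/3)*2 = 4 - 413/3*2 = 4 - 826/3 = -814/3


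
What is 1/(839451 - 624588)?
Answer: 1/214863 ≈ 4.6541e-6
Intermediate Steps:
1/(839451 - 624588) = 1/214863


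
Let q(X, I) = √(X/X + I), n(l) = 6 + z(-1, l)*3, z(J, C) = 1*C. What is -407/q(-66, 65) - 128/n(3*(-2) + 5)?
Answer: -128/3 - 37*√66/6 ≈ -92.765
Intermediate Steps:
z(J, C) = C
n(l) = 6 + 3*l (n(l) = 6 + l*3 = 6 + 3*l)
q(X, I) = √(1 + I)
-407/q(-66, 65) - 128/n(3*(-2) + 5) = -407/√(1 + 65) - 128/(6 + 3*(3*(-2) + 5)) = -407*√66/66 - 128/(6 + 3*(-6 + 5)) = -37*√66/6 - 128/(6 + 3*(-1)) = -37*√66/6 - 128/(6 - 3) = -37*√66/6 - 128/3 = -128/3 - 37*√66/6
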